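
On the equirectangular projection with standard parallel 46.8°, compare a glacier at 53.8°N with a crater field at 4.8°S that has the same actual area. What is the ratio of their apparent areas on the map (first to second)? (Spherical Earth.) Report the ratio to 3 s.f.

In the equirectangular projection with standard parallel φ₀ = 46.8° (x = Rλ cos φ₀, y = Rφ), meridians are true-scale (h = 1) and the parallel scale is k = cos φ₀ / cos φ.
Areal scale at 53.8°: h·k = 1.000 × 1.159 = 1.159.
Areal scale at 4.8°: h·k = 1.000 × 0.6870 = 0.6870.
Ratio = 1.159/0.6870 ≈ 1.69.

1.69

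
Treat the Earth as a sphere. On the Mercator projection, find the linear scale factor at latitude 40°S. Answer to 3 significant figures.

The Mercator projection is conformal; its linear scale factor is the same in every direction and equals sec φ = 1/cos φ.
k = 1/cos 40° = 1/0.7660 = 1.305.

1.31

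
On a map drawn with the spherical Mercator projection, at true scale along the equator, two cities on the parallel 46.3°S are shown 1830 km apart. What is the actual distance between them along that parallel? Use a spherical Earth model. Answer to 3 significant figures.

1260 km

The Mercator projection is conformal; its linear scale factor is the same in every direction and equals sec φ = 1/cos φ.
Along the parallel at 46.3°, map distances are exaggerated by k = sec 46.3° = 1.447.
True distance = 1830 / 1.447 = 1830 × cos 46.3° ≈ 1260 km.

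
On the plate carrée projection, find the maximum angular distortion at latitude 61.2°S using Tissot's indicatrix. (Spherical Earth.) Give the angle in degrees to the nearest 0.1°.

For the equirectangular projection with φ₀ = 0 (plate carrée), h = 1 along meridians and k = sec φ along parallels.
At 61.2°: h = 1.000, k = 2.076; principal scales a = 2.076, b = 1.000.
sin(ω/2) = (a − b)/(a + b) = 1.076/3.076 = 0.3498, so ω = 2 arcsin(0.3498) ≈ 40.9°.

40.9°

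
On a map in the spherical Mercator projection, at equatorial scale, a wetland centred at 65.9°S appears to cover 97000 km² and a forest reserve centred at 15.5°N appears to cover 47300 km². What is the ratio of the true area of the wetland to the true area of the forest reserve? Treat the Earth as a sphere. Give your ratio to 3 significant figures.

On Mercator the areal scale is sec²φ, so true area = apparent × cos²φ.
True area of wetland: 97000 × cos²(65.9°) = 97000 × 0.1667 = 16170 km².
True area of forest reserve: 47300 × cos²(15.5°) = 47300 × 0.9286 = 43920 km².
Ratio = 16170 / 43920 ≈ 0.368.

0.368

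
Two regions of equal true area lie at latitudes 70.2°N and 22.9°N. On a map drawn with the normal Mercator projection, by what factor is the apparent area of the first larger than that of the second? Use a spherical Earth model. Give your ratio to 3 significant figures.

7.40

On Mercator, area is exaggerated by sec²φ = 1/cos²φ.
At 70.2°: sec²(70.2°) = 1/0.3387² = 8.715.
At 22.9°: sec²(22.9°) = 1/0.9212² = 1.178.
Ratio = 8.715/1.178 = cos²(22.9°)/cos²(70.2°) ≈ 7.40.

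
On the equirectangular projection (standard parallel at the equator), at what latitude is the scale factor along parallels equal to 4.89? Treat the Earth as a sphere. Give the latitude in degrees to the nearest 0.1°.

Plate carrée: h = 1, k = sec φ along parallels.
sec φ = 4.89  ⇒  cos φ = 0.2045  ⇒  φ ≈ 78.2°.

78.2°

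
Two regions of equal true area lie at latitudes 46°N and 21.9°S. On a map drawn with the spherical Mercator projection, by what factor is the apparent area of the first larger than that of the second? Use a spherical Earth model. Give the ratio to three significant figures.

Mercator is conformal with k = sec φ, so areal scale = k² = sec²φ.
At 46°: sec²(46°) = 1/0.6947² = 2.072.
At 21.9°: sec²(21.9°) = 1/0.9278² = 1.162.
Ratio = 2.072/1.162 = cos²(21.9°)/cos²(46°) ≈ 1.78.

1.78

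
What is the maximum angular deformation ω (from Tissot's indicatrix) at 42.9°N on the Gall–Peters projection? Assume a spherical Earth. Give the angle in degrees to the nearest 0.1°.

4.0°

The Gall–Peters projection is cylindrical equal-area with φ₀ = 45°. A cylindrical equal-area projection with standard parallel φ₀ has meridian scale h = cos φ / cos φ₀ and parallel scale k = cos φ₀ / cos φ (so areas are preserved, h·k = 1).
At 42.9°: h = 1.036, k = 0.9653; principal scales a = 1.036, b = 0.9653.
sin(ω/2) = (a − b)/(a + b) = 0.07070/2.001 = 0.03533, so ω = 2 arcsin(0.03533) ≈ 4.0°.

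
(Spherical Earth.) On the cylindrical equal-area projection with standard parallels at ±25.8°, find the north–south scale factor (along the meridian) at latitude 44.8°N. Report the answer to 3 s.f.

For cylindrical equal-area with standard parallel φ₀, h = cos φ / cos φ₀ and k = cos φ₀ / cos φ, so h·k = 1.
h = cos 44.8° / cos 25.8° = 0.7096/0.9003 = 0.7881.

0.788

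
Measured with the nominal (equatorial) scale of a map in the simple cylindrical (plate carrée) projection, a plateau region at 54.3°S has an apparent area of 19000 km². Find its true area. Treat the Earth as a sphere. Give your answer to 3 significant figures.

11100 km²

Plate carrée maps x = Rλ, y = Rφ. The meridian scale is h = 1 and the parallel scale is k = 1/cos φ = sec φ.
Areal scale = h·k = 1 × sec φ; at 54.3°, h = 1.000, k = 1.714, so h·k = 1.714.
True area = apparent / (areal scale) = 19000 / 1.714 ≈ 11100 km².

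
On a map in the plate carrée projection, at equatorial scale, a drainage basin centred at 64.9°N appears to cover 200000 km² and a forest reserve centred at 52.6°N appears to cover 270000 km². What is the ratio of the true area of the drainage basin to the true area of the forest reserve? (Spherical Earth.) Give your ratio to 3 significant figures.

On the plate carrée, areal scale = h·k = 1 × sec φ, so true area = apparent × cos φ.
True area of drainage basin: 200000 × cos(64.9°) = 200000 × 0.4242 = 84840 km².
True area of forest reserve: 270000 × cos(52.6°) = 270000 × 0.6074 = 164000 km².
Ratio = 84840 / 164000 ≈ 0.517.

0.517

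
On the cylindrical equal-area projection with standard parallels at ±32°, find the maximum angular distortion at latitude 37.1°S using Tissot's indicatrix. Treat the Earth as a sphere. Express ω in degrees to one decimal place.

For cylindrical equal-area with standard parallel φ₀, h = cos φ / cos φ₀ and k = cos φ₀ / cos φ, so h·k = 1.
At 37.1°: h = 0.9405, k = 1.063; principal scales a = 1.063, b = 0.9405.
sin(ω/2) = (a − b)/(a + b) = 0.1228/2.004 = 0.06127, so ω = 2 arcsin(0.06127) ≈ 7.0°.

7.0°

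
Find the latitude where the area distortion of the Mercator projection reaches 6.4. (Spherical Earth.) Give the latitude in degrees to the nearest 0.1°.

Mercator areal scale is sec²φ.
sec²φ = 6.4  ⇒  cos²φ = 0.1562  ⇒  cos φ = 0.3953.
φ = arccos(0.3953) ≈ 66.7°.

66.7°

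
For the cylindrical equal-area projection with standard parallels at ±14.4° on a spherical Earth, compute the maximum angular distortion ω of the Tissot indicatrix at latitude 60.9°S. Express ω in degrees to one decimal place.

Cylindrical equal-area (φ₀ = 14.4°): h = cos φ / cos 14.4° along meridians, k = cos 14.4° / cos φ along parallels; h·k = 1.
At 60.9°: h = 0.5021, k = 1.992; principal scales a = 1.992, b = 0.5021.
sin(ω/2) = (a − b)/(a + b) = 1.489/2.494 = 0.5973, so ω = 2 arcsin(0.5973) ≈ 73.4°.

73.4°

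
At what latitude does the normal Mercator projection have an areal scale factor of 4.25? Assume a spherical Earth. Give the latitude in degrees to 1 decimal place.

Mercator areal scale is sec²φ.
sec²φ = 4.25  ⇒  cos²φ = 0.2353  ⇒  cos φ = 0.4851.
φ = arccos(0.4851) ≈ 61.0°.

61.0°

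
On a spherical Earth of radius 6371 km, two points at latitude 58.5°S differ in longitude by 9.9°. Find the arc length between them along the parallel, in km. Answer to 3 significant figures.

575 km

Arc length along a parallel = R cos φ · Δλ (with Δλ in radians).
= 6371 × cos 58.5° × (9.9° × π/180) = 6371 × 0.5225 × 0.1728 ≈ 575 km.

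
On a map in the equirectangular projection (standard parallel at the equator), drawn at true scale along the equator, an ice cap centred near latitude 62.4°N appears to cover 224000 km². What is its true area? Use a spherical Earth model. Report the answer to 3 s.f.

104000 km²

Plate carrée maps x = Rλ, y = Rφ. The meridian scale is h = 1 and the parallel scale is k = 1/cos φ = sec φ.
Areal scale = h·k = 1 × sec φ; at 62.4°, h = 1.000, k = 2.158, so h·k = 2.158.
True area = apparent / (areal scale) = 224000 / 2.158 ≈ 104000 km².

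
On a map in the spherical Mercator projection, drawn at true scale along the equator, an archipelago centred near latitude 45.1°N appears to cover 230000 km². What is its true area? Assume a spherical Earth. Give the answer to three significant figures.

For Mercator, h = k = sec φ (a conformal cylindrical projection has a single point scale, 1/cos φ).
Areal scale = k² = sec²φ = 1/cos²(45.1°) = 1/0.7059² = 2.007.
True area = apparent / (areal scale) = 230000 / 2.007 ≈ 115000 km².

115000 km²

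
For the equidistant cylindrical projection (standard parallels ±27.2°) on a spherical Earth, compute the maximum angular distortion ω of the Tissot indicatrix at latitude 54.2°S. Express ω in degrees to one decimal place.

23.8°

The equidistant cylindrical projection with φ₀ = 27.2° has h = 1 (meridians true) and k = cos φ₀ / cos φ along parallels.
At 54.2°: h = 1.000, k = 1.520; principal scales a = 1.520, b = 1.000.
sin(ω/2) = (a − b)/(a + b) = 0.5205/2.520 = 0.2065, so ω = 2 arcsin(0.2065) ≈ 23.8°.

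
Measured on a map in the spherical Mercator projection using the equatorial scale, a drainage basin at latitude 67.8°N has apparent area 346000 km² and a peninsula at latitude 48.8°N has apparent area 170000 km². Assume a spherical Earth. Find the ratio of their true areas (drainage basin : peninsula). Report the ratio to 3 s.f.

On Mercator the areal scale is sec²φ, so true area = apparent × cos²φ.
True area of drainage basin: 346000 × cos²(67.8°) = 346000 × 0.1428 = 49400 km².
True area of peninsula: 170000 × cos²(48.8°) = 170000 × 0.4339 = 73760 km².
Ratio = 49400 / 73760 ≈ 0.670.

0.670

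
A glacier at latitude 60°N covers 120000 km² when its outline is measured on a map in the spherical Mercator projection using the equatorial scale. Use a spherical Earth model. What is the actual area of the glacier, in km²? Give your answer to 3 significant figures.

The Mercator projection is conformal; its linear scale factor is the same in every direction and equals sec φ = 1/cos φ.
Areal scale = k² = sec²φ = 1/cos²(60°) = 1/0.5000² = 4.000.
True area = apparent / (areal scale) = 120000 / 4.000 ≈ 30000 km².

30000 km²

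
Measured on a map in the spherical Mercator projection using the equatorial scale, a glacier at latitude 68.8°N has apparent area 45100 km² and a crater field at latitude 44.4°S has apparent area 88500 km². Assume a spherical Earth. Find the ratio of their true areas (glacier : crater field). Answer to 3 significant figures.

On Mercator the areal scale is sec²φ, so true area = apparent × cos²φ.
True area of glacier: 45100 × cos²(68.8°) = 45100 × 0.1308 = 5898 km².
True area of crater field: 88500 × cos²(44.4°) = 88500 × 0.5105 = 45180 km².
Ratio = 5898 / 45180 ≈ 0.131.

0.131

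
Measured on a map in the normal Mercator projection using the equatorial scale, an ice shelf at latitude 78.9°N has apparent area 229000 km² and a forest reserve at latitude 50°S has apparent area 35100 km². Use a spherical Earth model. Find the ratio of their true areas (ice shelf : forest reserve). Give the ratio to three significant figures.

0.585

On Mercator the areal scale is sec²φ, so true area = apparent × cos²φ.
True area of ice shelf: 229000 × cos²(78.9°) = 229000 × 0.03706 = 8488 km².
True area of forest reserve: 35100 × cos²(50°) = 35100 × 0.4132 = 14500 km².
Ratio = 8488 / 14500 ≈ 0.585.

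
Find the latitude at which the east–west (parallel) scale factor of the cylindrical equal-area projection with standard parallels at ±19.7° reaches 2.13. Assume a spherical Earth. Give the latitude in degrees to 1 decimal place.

63.8°

For cylindrical equal-area with standard parallel φ₀, h = cos φ / cos φ₀ and k = cos φ₀ / cos φ, so h·k = 1.
k = cos φ₀ / cos φ = 2.13  ⇒  cos φ = cos 19.7° / 2.13 = 0.4420.
φ = arccos(0.4420) ≈ 63.8°.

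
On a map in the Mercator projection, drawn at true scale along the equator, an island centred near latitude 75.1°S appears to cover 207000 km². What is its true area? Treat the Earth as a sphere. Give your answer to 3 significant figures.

13700 km²

For Mercator, h = k = sec φ (a conformal cylindrical projection has a single point scale, 1/cos φ).
Areal scale = k² = sec²φ = 1/cos²(75.1°) = 1/0.2571² = 15.12.
True area = apparent / (areal scale) = 207000 / 15.12 ≈ 13700 km².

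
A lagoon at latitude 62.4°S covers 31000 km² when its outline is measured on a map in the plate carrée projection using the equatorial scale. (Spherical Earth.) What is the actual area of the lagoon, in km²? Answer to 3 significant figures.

In the plate carrée (x = Rλ, y = Rφ), meridians are true-scale (h = 1) and parallels are stretched by k = sec φ.
Areal scale = h·k = 1 × sec φ; at 62.4°, h = 1.000, k = 2.158, so h·k = 2.158.
True area = apparent / (areal scale) = 31000 / 2.158 ≈ 14400 km².

14400 km²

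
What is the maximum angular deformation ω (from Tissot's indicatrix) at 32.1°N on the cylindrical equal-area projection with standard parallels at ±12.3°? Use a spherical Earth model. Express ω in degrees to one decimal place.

16.3°

Cylindrical equal-area (φ₀ = 12.3°): h = cos φ / cos 12.3° along meridians, k = cos 12.3° / cos φ along parallels; h·k = 1.
At 32.1°: h = 0.8670, k = 1.153; principal scales a = 1.153, b = 0.8670.
sin(ω/2) = (a − b)/(a + b) = 0.2863/2.020 = 0.1417, so ω = 2 arcsin(0.1417) ≈ 16.3°.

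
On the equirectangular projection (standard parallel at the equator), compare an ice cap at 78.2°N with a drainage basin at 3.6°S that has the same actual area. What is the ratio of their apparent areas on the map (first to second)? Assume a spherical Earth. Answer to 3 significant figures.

Plate carrée maps x = Rλ, y = Rφ. The meridian scale is h = 1 and the parallel scale is k = 1/cos φ = sec φ.
Areal scale at 78.2°: h·k = 1.000 × 4.890 = 4.890.
Areal scale at 3.6°: h·k = 1.000 × 1.002 = 1.002.
Ratio = 4.890/1.002 ≈ 4.88.

4.88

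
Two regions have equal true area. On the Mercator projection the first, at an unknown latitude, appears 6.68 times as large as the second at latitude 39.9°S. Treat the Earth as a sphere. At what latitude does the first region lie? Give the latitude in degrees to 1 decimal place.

72.7°

For equal true areas on Mercator, apparent areas scale as sec²φ, so the ratio is cos²φ₂ / cos²φ₁.
cos²φ₂ / cos²φ₁ = 6.68  ⇒  cos φ₁ = cos 39.9° / √6.68 = 0.7672/2.585 = 0.2968.
φ₁ = arccos(0.2968) ≈ 72.7°.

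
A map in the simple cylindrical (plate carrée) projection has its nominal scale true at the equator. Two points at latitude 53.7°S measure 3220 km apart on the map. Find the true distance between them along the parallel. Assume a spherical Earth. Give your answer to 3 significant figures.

In the plate carrée (x = Rλ, y = Rφ), meridians are true-scale (h = 1) and parallels are stretched by k = sec φ.
Along the parallel at 53.7°, map distances are exaggerated by k = sec 53.7° = 1.689.
True distance = 3220 / 1.689 = 3220 × cos 53.7° ≈ 1910 km.

1910 km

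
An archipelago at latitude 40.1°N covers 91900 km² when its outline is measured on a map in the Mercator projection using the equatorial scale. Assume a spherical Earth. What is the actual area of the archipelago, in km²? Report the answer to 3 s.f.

53800 km²

Mercator is conformal, so the point scale is isotropic: h = k = sec φ = 1/cos φ.
Areal scale = k² = sec²φ = 1/cos²(40.1°) = 1/0.7649² = 1.709.
True area = apparent / (areal scale) = 91900 / 1.709 ≈ 53800 km².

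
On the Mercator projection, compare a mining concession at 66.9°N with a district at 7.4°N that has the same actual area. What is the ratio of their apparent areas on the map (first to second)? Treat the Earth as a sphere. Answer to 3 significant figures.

Mercator areal scale is sec²φ.
At 66.9°: sec²(66.9°) = 1/0.3923² = 6.497.
At 7.4°: sec²(7.4°) = 1/0.9917² = 1.017.
Ratio = 6.497/1.017 = cos²(7.4°)/cos²(66.9°) ≈ 6.39.

6.39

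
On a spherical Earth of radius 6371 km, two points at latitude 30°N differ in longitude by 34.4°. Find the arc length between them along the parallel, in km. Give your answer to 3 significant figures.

3310 km

Arc length along a parallel = R cos φ · Δλ (with Δλ in radians).
= 6371 × cos 30° × (34.4° × π/180) = 6371 × 0.8660 × 0.6004 ≈ 3310 km.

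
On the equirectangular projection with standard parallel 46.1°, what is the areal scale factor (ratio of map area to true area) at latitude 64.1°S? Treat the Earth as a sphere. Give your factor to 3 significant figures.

In the equirectangular projection with standard parallel φ₀ = 46.1° (x = Rλ cos φ₀, y = Rφ), meridians are true-scale (h = 1) and the parallel scale is k = cos φ₀ / cos φ.
Areal scale = h·k = 1 × cos φ₀ / cos φ; at 64.1°, h = 1.000, k = 1.587, so h·k = 1.587.

1.59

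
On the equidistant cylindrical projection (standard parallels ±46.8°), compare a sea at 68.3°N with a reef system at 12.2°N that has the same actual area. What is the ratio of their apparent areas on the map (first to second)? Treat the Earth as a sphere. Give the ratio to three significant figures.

2.64

In the equirectangular projection with standard parallel φ₀ = 46.8° (x = Rλ cos φ₀, y = Rφ), meridians are true-scale (h = 1) and the parallel scale is k = cos φ₀ / cos φ.
Areal scale at 68.3°: h·k = 1.000 × 1.851 = 1.851.
Areal scale at 12.2°: h·k = 1.000 × 0.7004 = 0.7004.
Ratio = 1.851/0.7004 ≈ 2.64.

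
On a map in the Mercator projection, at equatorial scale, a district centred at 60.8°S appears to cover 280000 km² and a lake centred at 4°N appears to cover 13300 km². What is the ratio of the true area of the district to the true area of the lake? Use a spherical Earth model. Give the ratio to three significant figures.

Since Mercator area scale is 1/cos²φ, the true area equals the apparent area multiplied by cos²φ.
True area of district: 280000 × cos²(60.8°) = 280000 × 0.2380 = 66640 km².
True area of lake: 13300 × cos²(4°) = 13300 × 0.9951 = 13240 km².
Ratio = 66640 / 13240 ≈ 5.04.

5.04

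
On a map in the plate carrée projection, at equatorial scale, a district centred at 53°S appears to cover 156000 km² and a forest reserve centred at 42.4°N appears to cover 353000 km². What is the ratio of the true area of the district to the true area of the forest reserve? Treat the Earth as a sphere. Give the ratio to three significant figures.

Plate carrée has h = 1 and k = sec φ, giving areal scale sec φ; true area = (apparent area) · cos φ.
True area of district: 156000 × cos(53°) = 156000 × 0.6018 = 93880 km².
True area of forest reserve: 353000 × cos(42.4°) = 353000 × 0.7385 = 260700 km².
Ratio = 93880 / 260700 ≈ 0.360.

0.360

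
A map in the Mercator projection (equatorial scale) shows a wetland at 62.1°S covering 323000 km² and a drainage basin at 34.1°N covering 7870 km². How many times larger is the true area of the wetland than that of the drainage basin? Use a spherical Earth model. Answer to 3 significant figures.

13.1

On Mercator the areal scale is sec²φ, so true area = apparent × cos²φ.
True area of wetland: 323000 × cos²(62.1°) = 323000 × 0.2190 = 70720 km².
True area of drainage basin: 7870 × cos²(34.1°) = 7870 × 0.6857 = 5396 km².
Ratio = 70720 / 5396 ≈ 13.1.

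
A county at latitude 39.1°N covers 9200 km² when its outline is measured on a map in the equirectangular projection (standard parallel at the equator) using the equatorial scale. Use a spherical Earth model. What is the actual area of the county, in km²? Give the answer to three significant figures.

7140 km²

For the equirectangular projection with φ₀ = 0 (plate carrée), h = 1 along meridians and k = sec φ along parallels.
Areal scale = h·k = 1 × sec φ; at 39.1°, h = 1.000, k = 1.289, so h·k = 1.289.
True area = apparent / (areal scale) = 9200 / 1.289 ≈ 7140 km².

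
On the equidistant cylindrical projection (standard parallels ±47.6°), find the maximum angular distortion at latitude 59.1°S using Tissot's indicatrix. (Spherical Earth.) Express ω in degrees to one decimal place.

In the equirectangular projection with standard parallel φ₀ = 47.6° (x = Rλ cos φ₀, y = Rφ), meridians are true-scale (h = 1) and the parallel scale is k = cos φ₀ / cos φ.
At 59.1°: h = 1.000, k = 1.313; principal scales a = 1.313, b = 1.000.
sin(ω/2) = (a − b)/(a + b) = 0.3130/2.313 = 0.1353, so ω = 2 arcsin(0.1353) ≈ 15.6°.

15.6°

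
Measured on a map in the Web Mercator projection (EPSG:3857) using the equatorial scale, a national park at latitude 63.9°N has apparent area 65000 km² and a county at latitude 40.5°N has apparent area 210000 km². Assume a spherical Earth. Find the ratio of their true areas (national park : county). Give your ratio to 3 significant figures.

Mercator's areal exaggeration is sec²φ; hence true area = (apparent area) · cos²φ.
True area of national park: 65000 × cos²(63.9°) = 65000 × 0.1935 = 12580 km².
True area of county: 210000 × cos²(40.5°) = 210000 × 0.5782 = 121400 km².
Ratio = 12580 / 121400 ≈ 0.104.

0.104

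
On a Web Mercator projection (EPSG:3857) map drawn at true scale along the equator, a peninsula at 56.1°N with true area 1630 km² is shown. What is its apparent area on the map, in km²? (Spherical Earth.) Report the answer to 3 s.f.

5240 km²

Mercator is conformal, so the point scale is isotropic: h = k = sec φ = 1/cos φ.
Areal scale = k² = sec²φ = 1/cos²(56.1°) = 1/0.5577² = 3.215.
Apparent area = 1630 × 3.215 ≈ 5240 km².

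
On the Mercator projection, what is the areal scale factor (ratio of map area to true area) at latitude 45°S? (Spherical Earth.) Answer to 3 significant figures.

Mercator is conformal, so the point scale is isotropic: h = k = sec φ = 1/cos φ.
Areal scale = k² = sec²φ = 1/cos²(45°) = 1/0.7071² = 2.000.

2.00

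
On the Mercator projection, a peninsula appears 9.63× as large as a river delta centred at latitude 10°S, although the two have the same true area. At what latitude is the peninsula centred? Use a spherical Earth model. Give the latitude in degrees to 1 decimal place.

Mercator areal scale is sec²φ, so apparent-area ratio = sec²φ₁ / sec²φ₂ = cos²φ₂ / cos²φ₁.
cos²φ₂ / cos²φ₁ = 9.63  ⇒  cos φ₁ = cos 10° / √9.63 = 0.9848/3.103 = 0.3173.
φ₁ = arccos(0.3173) ≈ 71.5°.

71.5°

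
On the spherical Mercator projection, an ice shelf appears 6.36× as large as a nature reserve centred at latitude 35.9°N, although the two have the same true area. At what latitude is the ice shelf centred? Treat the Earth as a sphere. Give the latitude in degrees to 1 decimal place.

Mercator areal scale is sec²φ, so apparent-area ratio = sec²φ₁ / sec²φ₂ = cos²φ₂ / cos²φ₁.
cos²φ₂ / cos²φ₁ = 6.36  ⇒  cos φ₁ = cos 35.9° / √6.36 = 0.8100/2.522 = 0.3212.
φ₁ = arccos(0.3212) ≈ 71.3°.

71.3°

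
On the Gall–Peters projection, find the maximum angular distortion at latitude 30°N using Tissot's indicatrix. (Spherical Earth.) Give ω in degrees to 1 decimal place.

The Gall–Peters projection is cylindrical equal-area with φ₀ = 45°. For cylindrical equal-area with standard parallel φ₀, h = cos φ / cos φ₀ and k = cos φ₀ / cos φ, so h·k = 1.
At 30°: h = 1.225, k = 0.8165; principal scales a = 1.225, b = 0.8165.
sin(ω/2) = (a − b)/(a + b) = 0.4082/2.041 = 0.2000, so ω = 2 arcsin(0.2000) ≈ 23.1°.

23.1°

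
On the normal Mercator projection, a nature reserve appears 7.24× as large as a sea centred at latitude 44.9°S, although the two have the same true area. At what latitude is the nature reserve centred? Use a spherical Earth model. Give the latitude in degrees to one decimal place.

Mercator areal scale is sec²φ, so apparent-area ratio = sec²φ₁ / sec²φ₂ = cos²φ₂ / cos²φ₁.
cos²φ₂ / cos²φ₁ = 7.24  ⇒  cos φ₁ = cos 44.9° / √7.24 = 0.7083/2.691 = 0.2633.
φ₁ = arccos(0.2633) ≈ 74.7°.

74.7°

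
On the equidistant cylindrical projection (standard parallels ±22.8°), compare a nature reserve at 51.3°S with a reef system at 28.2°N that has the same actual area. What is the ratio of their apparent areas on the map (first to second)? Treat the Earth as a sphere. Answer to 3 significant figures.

In the equirectangular projection with standard parallel φ₀ = 22.8° (x = Rλ cos φ₀, y = Rφ), meridians are true-scale (h = 1) and the parallel scale is k = cos φ₀ / cos φ.
Areal scale at 51.3°: h·k = 1.000 × 1.474 = 1.474.
Areal scale at 28.2°: h·k = 1.000 × 1.046 = 1.046.
Ratio = 1.474/1.046 ≈ 1.41.

1.41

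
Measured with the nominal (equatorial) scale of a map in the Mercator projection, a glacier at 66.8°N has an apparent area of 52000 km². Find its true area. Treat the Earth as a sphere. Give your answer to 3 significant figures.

Mercator is conformal, so the point scale is isotropic: h = k = sec φ = 1/cos φ.
Areal scale = k² = sec²φ = 1/cos²(66.8°) = 1/0.3939² = 6.444.
True area = apparent / (areal scale) = 52000 / 6.444 ≈ 8070 km².

8070 km²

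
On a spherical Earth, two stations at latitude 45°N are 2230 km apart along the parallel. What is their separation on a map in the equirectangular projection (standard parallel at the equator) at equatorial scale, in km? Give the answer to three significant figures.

In the plate carrée (x = Rλ, y = Rφ), meridians are true-scale (h = 1) and parallels are stretched by k = sec φ.
Along the parallel, k = sec 45° = 1/0.7071 = 1.414.
Map distance = 2230 × 1.414 ≈ 3150 km.

3150 km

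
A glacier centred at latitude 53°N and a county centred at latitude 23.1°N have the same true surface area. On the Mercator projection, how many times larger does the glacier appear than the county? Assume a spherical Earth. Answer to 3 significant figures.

Mercator areal scale is sec²φ.
At 53°: sec²(53°) = 1/0.6018² = 2.761.
At 23.1°: sec²(23.1°) = 1/0.9198² = 1.182.
Ratio = 2.761/1.182 = cos²(23.1°)/cos²(53°) ≈ 2.34.

2.34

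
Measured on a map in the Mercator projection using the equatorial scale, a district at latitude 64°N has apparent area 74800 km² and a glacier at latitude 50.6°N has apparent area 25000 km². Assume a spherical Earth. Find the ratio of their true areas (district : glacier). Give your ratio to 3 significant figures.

Mercator's areal exaggeration is sec²φ; hence true area = (apparent area) · cos²φ.
True area of district: 74800 × cos²(64°) = 74800 × 0.1922 = 14370 km².
True area of glacier: 25000 × cos²(50.6°) = 25000 × 0.4029 = 10070 km².
Ratio = 14370 / 10070 ≈ 1.43.

1.43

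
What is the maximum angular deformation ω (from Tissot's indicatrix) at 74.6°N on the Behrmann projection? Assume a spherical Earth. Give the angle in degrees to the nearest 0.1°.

111.8°

The Behrmann projection is cylindrical equal-area with φ₀ = 30°. Cylindrical equal-area (φ₀ = 30°): h = cos φ / cos 30° along meridians, k = cos 30° / cos φ along parallels; h·k = 1.
At 74.6°: h = 0.3066, k = 3.261; principal scales a = 3.261, b = 0.3066.
sin(ω/2) = (a − b)/(a + b) = 2.955/3.568 = 0.8281, so ω = 2 arcsin(0.8281) ≈ 111.8°.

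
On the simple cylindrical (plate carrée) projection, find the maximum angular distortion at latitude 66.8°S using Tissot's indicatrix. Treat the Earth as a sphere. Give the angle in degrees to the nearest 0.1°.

51.5°

For the equirectangular projection with φ₀ = 0 (plate carrée), h = 1 along meridians and k = sec φ along parallels.
At 66.8°: h = 1.000, k = 2.538; principal scales a = 2.538, b = 1.000.
sin(ω/2) = (a − b)/(a + b) = 1.538/3.538 = 0.4348, so ω = 2 arcsin(0.4348) ≈ 51.5°.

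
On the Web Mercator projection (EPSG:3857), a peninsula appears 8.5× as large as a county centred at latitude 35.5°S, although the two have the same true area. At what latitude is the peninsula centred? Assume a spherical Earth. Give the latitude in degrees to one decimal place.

Mercator areal scale is sec²φ, so apparent-area ratio = sec²φ₁ / sec²φ₂ = cos²φ₂ / cos²φ₁.
cos²φ₂ / cos²φ₁ = 8.5  ⇒  cos φ₁ = cos 35.5° / √8.5 = 0.8141/2.915 = 0.2792.
φ₁ = arccos(0.2792) ≈ 73.8°.

73.8°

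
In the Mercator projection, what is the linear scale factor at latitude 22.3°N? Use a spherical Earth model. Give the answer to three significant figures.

1.08

The Mercator projection is conformal; its linear scale factor is the same in every direction and equals sec φ = 1/cos φ.
k = 1/cos 22.3° = 1/0.9252 = 1.081.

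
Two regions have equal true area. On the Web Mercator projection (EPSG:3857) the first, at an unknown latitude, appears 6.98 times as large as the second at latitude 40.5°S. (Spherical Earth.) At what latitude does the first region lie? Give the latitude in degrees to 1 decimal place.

73.3°

On Mercator, (apparent₁)/(apparent₂) = sec²φ₁ / sec²φ₂ when true areas are equal.
cos²φ₂ / cos²φ₁ = 6.98  ⇒  cos φ₁ = cos 40.5° / √6.98 = 0.7604/2.642 = 0.2878.
φ₁ = arccos(0.2878) ≈ 73.3°.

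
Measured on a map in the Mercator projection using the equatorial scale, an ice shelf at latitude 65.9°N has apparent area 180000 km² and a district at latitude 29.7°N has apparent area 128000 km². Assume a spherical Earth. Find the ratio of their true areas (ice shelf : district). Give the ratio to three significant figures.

0.311

On Mercator the areal scale is sec²φ, so true area = apparent × cos²φ.
True area of ice shelf: 180000 × cos²(65.9°) = 180000 × 0.1667 = 30010 km².
True area of district: 128000 × cos²(29.7°) = 128000 × 0.7545 = 96580 km².
Ratio = 30010 / 96580 ≈ 0.311.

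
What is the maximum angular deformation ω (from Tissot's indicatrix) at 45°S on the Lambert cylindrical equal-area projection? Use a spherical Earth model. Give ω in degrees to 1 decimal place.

38.9°

The Lambert cylindrical equal-area projection is the cylindrical equal-area projection with its standard parallel at the equator (φ₀ = 0). For cylindrical equal-area with standard parallel φ₀, h = cos φ / cos φ₀ and k = cos φ₀ / cos φ, so h·k = 1.
At 45°: h = 0.7071, k = 1.414; principal scales a = 1.414, b = 0.7071.
sin(ω/2) = (a − b)/(a + b) = 0.7071/2.121 = 0.3333, so ω = 2 arcsin(0.3333) ≈ 38.9°.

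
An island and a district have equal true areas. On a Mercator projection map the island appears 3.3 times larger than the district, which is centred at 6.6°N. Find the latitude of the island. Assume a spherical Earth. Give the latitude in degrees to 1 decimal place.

56.8°

Mercator areal scale is sec²φ, so apparent-area ratio = sec²φ₁ / sec²φ₂ = cos²φ₂ / cos²φ₁.
cos²φ₂ / cos²φ₁ = 3.3  ⇒  cos φ₁ = cos 6.6° / √3.3 = 0.9934/1.817 = 0.5468.
φ₁ = arccos(0.5468) ≈ 56.8°.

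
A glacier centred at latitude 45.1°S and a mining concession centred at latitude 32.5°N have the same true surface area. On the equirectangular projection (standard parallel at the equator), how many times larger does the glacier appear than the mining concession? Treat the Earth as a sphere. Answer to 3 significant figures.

1.19

In the plate carrée (x = Rλ, y = Rφ), meridians are true-scale (h = 1) and parallels are stretched by k = sec φ.
Areal scale at 45.1°: h·k = 1.000 × 1.417 = 1.417.
Areal scale at 32.5°: h·k = 1.000 × 1.186 = 1.186.
Ratio = 1.417/1.186 ≈ 1.19.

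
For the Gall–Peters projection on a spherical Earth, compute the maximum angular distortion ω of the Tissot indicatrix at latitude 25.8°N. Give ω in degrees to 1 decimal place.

The Gall–Peters projection is cylindrical equal-area with φ₀ = 45°. Cylindrical equal-area (φ₀ = 45°): h = cos φ / cos 45° along meridians, k = cos 45° / cos φ along parallels; h·k = 1.
At 25.8°: h = 1.273, k = 0.7854; principal scales a = 1.273, b = 0.7854.
sin(ω/2) = (a − b)/(a + b) = 0.4878/2.059 = 0.2370, so ω = 2 arcsin(0.2370) ≈ 27.4°.

27.4°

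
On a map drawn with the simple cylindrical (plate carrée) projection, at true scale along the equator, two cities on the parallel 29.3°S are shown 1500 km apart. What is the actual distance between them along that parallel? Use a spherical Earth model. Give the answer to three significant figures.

1310 km

For the equirectangular projection with φ₀ = 0 (plate carrée), h = 1 along meridians and k = sec φ along parallels.
Along the parallel at 29.3°, map distances are exaggerated by k = sec 29.3° = 1.147.
True distance = 1500 / 1.147 = 1500 × cos 29.3° ≈ 1310 km.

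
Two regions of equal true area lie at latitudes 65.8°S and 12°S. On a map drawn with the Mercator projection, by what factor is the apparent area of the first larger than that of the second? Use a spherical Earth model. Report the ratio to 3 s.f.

Mercator areal scale is sec²φ.
At 65.8°: sec²(65.8°) = 1/0.4099² = 5.951.
At 12°: sec²(12°) = 1/0.9781² = 1.045.
Ratio = 5.951/1.045 = cos²(12°)/cos²(65.8°) ≈ 5.69.

5.69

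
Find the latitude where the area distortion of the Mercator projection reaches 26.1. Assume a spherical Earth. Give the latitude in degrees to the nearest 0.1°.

78.7°

Mercator areal scale is sec²φ.
sec²φ = 26.1  ⇒  cos²φ = 0.03831  ⇒  cos φ = 0.1957.
φ = arccos(0.1957) ≈ 78.7°.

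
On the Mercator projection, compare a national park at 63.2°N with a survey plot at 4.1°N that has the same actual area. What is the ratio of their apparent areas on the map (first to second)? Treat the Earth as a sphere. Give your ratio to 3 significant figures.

Mercator areal scale is sec²φ.
At 63.2°: sec²(63.2°) = 1/0.4509² = 4.919.
At 4.1°: sec²(4.1°) = 1/0.9974² = 1.005.
Ratio = 4.919/1.005 = cos²(4.1°)/cos²(63.2°) ≈ 4.89.

4.89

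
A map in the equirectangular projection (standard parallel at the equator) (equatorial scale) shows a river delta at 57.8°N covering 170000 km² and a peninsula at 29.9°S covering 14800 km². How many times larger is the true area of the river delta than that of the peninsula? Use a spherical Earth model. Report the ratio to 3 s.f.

Plate carrée has h = 1 and k = sec φ, giving areal scale sec φ; true area = (apparent area) · cos φ.
True area of river delta: 170000 × cos(57.8°) = 170000 × 0.5329 = 90590 km².
True area of peninsula: 14800 × cos(29.9°) = 14800 × 0.8669 = 12830 km².
Ratio = 90590 / 12830 ≈ 7.06.

7.06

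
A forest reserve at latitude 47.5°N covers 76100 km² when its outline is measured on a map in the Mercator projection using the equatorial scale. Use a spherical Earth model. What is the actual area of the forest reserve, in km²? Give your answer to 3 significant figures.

The Mercator projection is conformal; its linear scale factor is the same in every direction and equals sec φ = 1/cos φ.
Areal scale = k² = sec²φ = 1/cos²(47.5°) = 1/0.6756² = 2.191.
True area = apparent / (areal scale) = 76100 / 2.191 ≈ 34700 km².

34700 km²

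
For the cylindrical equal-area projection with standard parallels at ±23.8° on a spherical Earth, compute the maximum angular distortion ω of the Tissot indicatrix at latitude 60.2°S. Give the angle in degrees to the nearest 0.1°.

66.0°

A cylindrical equal-area projection with standard parallel φ₀ has meridian scale h = cos φ / cos φ₀ and parallel scale k = cos φ₀ / cos φ (so areas are preserved, h·k = 1).
At 60.2°: h = 0.5432, k = 1.841; principal scales a = 1.841, b = 0.5432.
sin(ω/2) = (a − b)/(a + b) = 1.298/2.384 = 0.5444, so ω = 2 arcsin(0.5444) ≈ 66.0°.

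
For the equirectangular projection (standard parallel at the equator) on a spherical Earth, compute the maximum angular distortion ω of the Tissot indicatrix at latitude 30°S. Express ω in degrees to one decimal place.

8.2°

In the plate carrée (x = Rλ, y = Rφ), meridians are true-scale (h = 1) and parallels are stretched by k = sec φ.
At 30°: h = 1.000, k = 1.155; principal scales a = 1.155, b = 1.000.
sin(ω/2) = (a − b)/(a + b) = 0.1547/2.155 = 0.07180, so ω = 2 arcsin(0.07180) ≈ 8.2°.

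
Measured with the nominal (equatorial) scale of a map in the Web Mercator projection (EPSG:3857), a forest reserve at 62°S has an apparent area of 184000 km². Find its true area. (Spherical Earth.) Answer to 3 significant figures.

40600 km²

The Mercator projection is conformal; its linear scale factor is the same in every direction and equals sec φ = 1/cos φ.
Areal scale = k² = sec²φ = 1/cos²(62°) = 1/0.4695² = 4.537.
True area = apparent / (areal scale) = 184000 / 4.537 ≈ 40600 km².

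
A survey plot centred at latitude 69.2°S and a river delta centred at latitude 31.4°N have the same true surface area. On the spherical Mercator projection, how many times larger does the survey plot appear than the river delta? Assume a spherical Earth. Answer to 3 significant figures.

5.78

On Mercator, area is exaggerated by sec²φ = 1/cos²φ.
At 69.2°: sec²(69.2°) = 1/0.3551² = 7.930.
At 31.4°: sec²(31.4°) = 1/0.8536² = 1.373.
Ratio = 7.930/1.373 = cos²(31.4°)/cos²(69.2°) ≈ 5.78.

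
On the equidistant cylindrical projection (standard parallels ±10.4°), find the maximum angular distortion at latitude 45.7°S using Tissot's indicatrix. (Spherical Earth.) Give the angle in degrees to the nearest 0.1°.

19.5°

With standard parallel φ₀ = 10.4°, the equirectangular projection gives x = Rλ cos φ₀, y = Rφ, so h = 1 and k = cos 10.4° / cos φ.
At 45.7°: h = 1.000, k = 1.408; principal scales a = 1.408, b = 1.000.
sin(ω/2) = (a − b)/(a + b) = 0.4083/2.408 = 0.1695, so ω = 2 arcsin(0.1695) ≈ 19.5°.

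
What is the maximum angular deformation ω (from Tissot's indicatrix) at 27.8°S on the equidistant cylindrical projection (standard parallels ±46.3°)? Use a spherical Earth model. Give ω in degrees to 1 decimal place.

14.1°

The equidistant cylindrical projection with φ₀ = 46.3° has h = 1 (meridians true) and k = cos φ₀ / cos φ along parallels.
At 27.8°: h = 1.000, k = 0.7810; principal scales a = 1.000, b = 0.7810.
sin(ω/2) = (a − b)/(a + b) = 0.2190/1.781 = 0.1229, so ω = 2 arcsin(0.1229) ≈ 14.1°.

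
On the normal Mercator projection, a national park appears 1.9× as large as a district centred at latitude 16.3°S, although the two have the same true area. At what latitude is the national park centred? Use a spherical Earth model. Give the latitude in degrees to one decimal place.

Mercator areal scale is sec²φ, so apparent-area ratio = sec²φ₁ / sec²φ₂ = cos²φ₂ / cos²φ₁.
cos²φ₂ / cos²φ₁ = 1.9  ⇒  cos φ₁ = cos 16.3° / √1.9 = 0.9598/1.378 = 0.6963.
φ₁ = arccos(0.6963) ≈ 45.9°.

45.9°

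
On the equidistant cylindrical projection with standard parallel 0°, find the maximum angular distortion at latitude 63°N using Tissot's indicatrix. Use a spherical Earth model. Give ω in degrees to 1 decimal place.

44.1°

In the plate carrée (x = Rλ, y = Rφ), meridians are true-scale (h = 1) and parallels are stretched by k = sec φ.
At 63°: h = 1.000, k = 2.203; principal scales a = 2.203, b = 1.000.
sin(ω/2) = (a − b)/(a + b) = 1.203/3.203 = 0.3755, so ω = 2 arcsin(0.3755) ≈ 44.1°.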